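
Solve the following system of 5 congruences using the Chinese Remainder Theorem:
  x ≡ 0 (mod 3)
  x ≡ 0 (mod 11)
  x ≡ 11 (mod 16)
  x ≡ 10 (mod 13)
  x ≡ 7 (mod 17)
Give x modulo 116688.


Product of moduli M = 3 · 11 · 16 · 13 · 17 = 116688.
Merge one congruence at a time:
  Start: x ≡ 0 (mod 3).
  Combine with x ≡ 0 (mod 11); new modulus lcm = 33.
    Write x = 0 + 3·t and substitute into x ≡ 0 (mod 11): 3·t ≡ 0 − 0 = 0 (mod 11).
    The inverse of 3 mod 11 is 4 (since 3·4 = 12 = 1·11 + 1), so t ≡ 4·0 = 0 ≡ 0 (mod 11).
    Then x = 0 + 3·0 = 0, valid modulo lcm(3, 11) = 33: x ≡ 0 (mod 33).
  Combine with x ≡ 11 (mod 16); new modulus lcm = 528.
    Write x = 0 + 33·t and substitute into x ≡ 11 (mod 16): 33·t ≡ 11 − 0 = 11 (mod 16).
    Reduce coefficients mod 16: 1·t ≡ 11 (mod 16).
    So t ≡ 11 (mod 16).
    Then x = 0 + 33·11 = 363, valid modulo lcm(33, 16) = 528: x ≡ 363 (mod 528).
  Combine with x ≡ 10 (mod 13); new modulus lcm = 6864.
    Write x = 363 + 528·t and substitute into x ≡ 10 (mod 13): 528·t ≡ 10 − 363 = -353 (mod 13).
    Reduce coefficients mod 13: 8·t ≡ 11 (mod 13).
    The inverse of 8 mod 13 is 5 (since 8·5 = 40 = 3·13 + 1), so t ≡ 5·11 = 55 ≡ 3 (mod 13).
    Then x = 363 + 528·3 = 1947, valid modulo lcm(528, 13) = 6864: x ≡ 1947 (mod 6864).
  Combine with x ≡ 7 (mod 17); new modulus lcm = 116688.
    Write x = 1947 + 6864·t and substitute into x ≡ 7 (mod 17): 6864·t ≡ 7 − 1947 = -1940 (mod 17).
    Reduce coefficients mod 17: 13·t ≡ 15 (mod 17).
    The inverse of 13 mod 17 is 4 (since 13·4 = 52 = 3·17 + 1), so t ≡ 4·15 = 60 ≡ 9 (mod 17).
    Then x = 1947 + 6864·9 = 63723, valid modulo lcm(6864, 17) = 116688: x ≡ 63723 (mod 116688).
Verify against each original: 63723 mod 3 = 0, 63723 mod 11 = 0, 63723 mod 16 = 11, 63723 mod 13 = 10, 63723 mod 17 = 7.

x ≡ 63723 (mod 116688).


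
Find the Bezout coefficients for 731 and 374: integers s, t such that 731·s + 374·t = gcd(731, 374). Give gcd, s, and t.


Euclidean algorithm on (731, 374) — divide until remainder is 0:
  731 = 1 · 374 + 357
  374 = 1 · 357 + 17
  357 = 21 · 17 + 0
gcd(731, 374) = 17.
Track Bezout coefficients alongside the remainders: start with r₀ = 731 = a·1 + b·0 (s = 1, t = 0) and r₁ = 374 = a·0 + b·1 (s = 0, t = 1); each new remainder r_{k+1} = r_{k-1} − q_k·r_k inherits s_{k+1} = s_{k-1} − q_k·s_k, t_{k+1} = t_{k-1} − q_k·t_k, so r_k = a·s_k + b·t_k at every step:
  q = 1: r = 357, s = 1 − 1·0 = 1, t = 0 − 1·1 = -1  (check: 731·1 + 374·(-1) = 357)
  q = 1: r = 17, s = 0 − 1·1 = -1, t = 1 − 1·(-1) = 2  (check: 731·(-1) + 374·2 = 17)
The row with r = 17 (the gcd) gives the Bezout coefficients s = -1, t = 2.
Result: 731 · (-1) + 374 · (2) = 17.

gcd(731, 374) = 17; s = -1, t = 2 (check: 731·(-1) + 374·2 = 17).


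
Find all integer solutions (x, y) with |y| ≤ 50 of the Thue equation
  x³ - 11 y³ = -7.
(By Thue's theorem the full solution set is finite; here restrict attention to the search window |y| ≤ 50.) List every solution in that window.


The equation is x³ - 11y³ = -7. For fixed y, x³ = 11·y³ − 7, so a solution requires the RHS to be a perfect cube.
Strategy: iterate y from -50 to 50, compute RHS = 11·y³ − 7, and check whether it is a (positive or negative) perfect cube.
Check small values of y:
  y = 0: RHS = -7 is not a perfect cube.
  y = 1: RHS = 4 is not a perfect cube.
  y = -1: RHS = -18 is not a perfect cube.
  y = 2: RHS = 81 is not a perfect cube.
  y = -2: RHS = -95 is not a perfect cube.
  y = 3: RHS = 290 is not a perfect cube.
  y = -3: RHS = -304 is not a perfect cube.
Continuing the search up to |y| = 50 finds no solutions either.
No (x, y) in the scanned range satisfies the equation.

No integer solutions with |y| ≤ 50.


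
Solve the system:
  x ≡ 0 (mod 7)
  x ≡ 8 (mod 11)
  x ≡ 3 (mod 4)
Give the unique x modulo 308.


Moduli 7, 11, 4 are pairwise coprime; by CRT there is a unique solution modulo M = 7 · 11 · 4 = 308.
Solve pairwise, accumulating the modulus:
  Start with x ≡ 0 (mod 7).
  Combine with x ≡ 8 (mod 11): since gcd(7, 11) = 1, we get a unique residue mod 77.
    Write x = 0 + 7·t and substitute into x ≡ 8 (mod 11): 7·t ≡ 8 − 0 = 8 (mod 11).
    The inverse of 7 mod 11 is 8 (since 7·8 = 56 = 5·11 + 1), so t ≡ 8·8 = 64 ≡ 9 (mod 11).
    Then x = 0 + 7·9 = 63, valid modulo lcm(7, 11) = 77: x ≡ 63 (mod 77).
  Combine with x ≡ 3 (mod 4): since gcd(77, 4) = 1, we get a unique residue mod 308.
    Write x = 63 + 77·t and substitute into x ≡ 3 (mod 4): 77·t ≡ 3 − 63 = -60 (mod 4).
    Reduce coefficients mod 4: 1·t ≡ 0 (mod 4).
    So t ≡ 0 (mod 4).
    Then x = 63 + 77·0 = 63, valid modulo lcm(77, 4) = 308: x ≡ 63 (mod 308).
Verify: 63 mod 7 = 0 ✓, 63 mod 11 = 8 ✓, 63 mod 4 = 3 ✓.

x ≡ 63 (mod 308).


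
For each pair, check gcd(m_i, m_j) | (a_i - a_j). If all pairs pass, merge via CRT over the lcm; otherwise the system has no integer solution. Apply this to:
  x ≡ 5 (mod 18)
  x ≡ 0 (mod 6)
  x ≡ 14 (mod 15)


Moduli 18, 6, 15 are not pairwise coprime, so CRT works modulo lcm(m_i) when all pairwise compatibility conditions hold.
Pairwise compatibility: gcd(m_i, m_j) must divide a_i - a_j for every pair.
Merge one congruence at a time:
  Start: x ≡ 5 (mod 18).
  Combine with x ≡ 0 (mod 6): gcd(18, 6) = 6, and 0 - 5 = -5 is NOT divisible by 6.
    ⇒ system is inconsistent (no integer solution).

No solution (the system is inconsistent).


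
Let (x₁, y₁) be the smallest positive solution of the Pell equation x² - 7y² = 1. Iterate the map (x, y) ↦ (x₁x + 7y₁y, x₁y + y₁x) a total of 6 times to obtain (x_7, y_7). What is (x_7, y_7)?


Step 1: Find the fundamental solution (x₁, y₁) of x² - 7y² = 1.
  Expand √7 as a continued fraction. a₀ = ⌊√7⌋ = 2; iterate m_{k+1} = d_k·a_k − m_k, d_{k+1} = (7 − m_{k+1}²)/d_k, a_{k+1} = ⌊(a₀ + m_{k+1})/d_{k+1}⌋ (starting m₀ = 0, d₀ = 1), with convergents p_k = a_k·p_{k-1} + p_{k-2}, q_k = a_k·q_{k-1} + q_{k-2} (p₋₁ = 1, q₋₁ = 0):
  k = 0: a₀ = 2; p₀/q₀ = 2/1; p₀² − 7·q₀² = 4 − 7 = -3.
  k = 1: m = 2, d = 3, a = ⌊(2 + 2)/3⌋ = 1; p/q = (1·2 + 1)/(1·1 + 0) = 3/1; p² − 7·q² = 9 − 7 = 2.
  k = 2: m = 1, d = 2, a = ⌊(2 + 1)/2⌋ = 1; p/q = (1·3 + 2)/(1·1 + 1) = 5/2; p² − 7·q² = 25 − 28 = -3.
  k = 3: m = 1, d = 3, a = ⌊(2 + 1)/3⌋ = 1; p/q = (1·5 + 3)/(1·2 + 1) = 8/3; p² − 7·q² = 64 − 63 = 1.
  The first convergent with p² − 7·q² = 1 gives the fundamental solution (x₁, y₁) = (8, 3).
Step 2: Apply the recurrence (x_{n+1}, y_{n+1}) = (x₁x_n + 7y₁y_n, x₁y_n + y₁x_n) repeatedly.
  From (x_1, y_1) = (8, 3): x_2 = 8·8 + 7·3·3 = 127; y_2 = 8·3 + 3·8 = 48.
  From (x_2, y_2) = (127, 48): x_3 = 8·127 + 7·3·48 = 2024; y_3 = 8·48 + 3·127 = 765.
  From (x_3, y_3) = (2024, 765): x_4 = 8·2024 + 7·3·765 = 32257; y_4 = 8·765 + 3·2024 = 12192.
  From (x_4, y_4) = (32257, 12192): x_5 = 8·32257 + 7·3·12192 = 514088; y_5 = 8·12192 + 3·32257 = 194307.
  From (x_5, y_5) = (514088, 194307): x_6 = 8·514088 + 7·3·194307 = 8193151; y_6 = 8·194307 + 3·514088 = 3096720.
  From (x_6, y_6) = (8193151, 3096720): x_7 = 8·8193151 + 7·3·3096720 = 130576328; y_7 = 8·3096720 + 3·8193151 = 49353213.
Step 3: Verify x_7² - 7·y_7² = 17050177433963584 - 17050177433963583 = 1 (should be 1). ✓

(x_1, y_1) = (8, 3); (x_7, y_7) = (130576328, 49353213).


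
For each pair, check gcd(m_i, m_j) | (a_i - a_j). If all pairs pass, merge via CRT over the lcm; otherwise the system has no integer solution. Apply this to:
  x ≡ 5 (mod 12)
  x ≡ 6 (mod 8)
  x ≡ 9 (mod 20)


Moduli 12, 8, 20 are not pairwise coprime, so CRT works modulo lcm(m_i) when all pairwise compatibility conditions hold.
Pairwise compatibility: gcd(m_i, m_j) must divide a_i - a_j for every pair.
Merge one congruence at a time:
  Start: x ≡ 5 (mod 12).
  Combine with x ≡ 6 (mod 8): gcd(12, 8) = 4, and 6 - 5 = 1 is NOT divisible by 4.
    ⇒ system is inconsistent (no integer solution).

No solution (the system is inconsistent).


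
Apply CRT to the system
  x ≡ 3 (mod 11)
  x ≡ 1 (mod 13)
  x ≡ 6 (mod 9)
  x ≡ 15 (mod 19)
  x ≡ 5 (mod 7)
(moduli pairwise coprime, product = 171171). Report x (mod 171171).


Product of moduli M = 11 · 13 · 9 · 19 · 7 = 171171.
Merge one congruence at a time:
  Start: x ≡ 3 (mod 11).
  Combine with x ≡ 1 (mod 13); new modulus lcm = 143.
    Write x = 3 + 11·t and substitute into x ≡ 1 (mod 13): 11·t ≡ 1 − 3 = -2 (mod 13).
    Reduce coefficients mod 13: 11·t ≡ 11 (mod 13).
    The inverse of 11 mod 13 is 6 (since 11·6 = 66 = 5·13 + 1), so t ≡ 6·11 = 66 ≡ 1 (mod 13).
    Then x = 3 + 11·1 = 14, valid modulo lcm(11, 13) = 143: x ≡ 14 (mod 143).
  Combine with x ≡ 6 (mod 9); new modulus lcm = 1287.
    Write x = 14 + 143·t and substitute into x ≡ 6 (mod 9): 143·t ≡ 6 − 14 = -8 (mod 9).
    Reduce coefficients mod 9: 8·t ≡ 1 (mod 9).
    The inverse of 8 mod 9 is 8 (since 8·8 = 64 = 7·9 + 1), so t ≡ 8·1 = 8 ≡ 8 (mod 9).
    Then x = 14 + 143·8 = 1158, valid modulo lcm(143, 9) = 1287: x ≡ 1158 (mod 1287).
  Combine with x ≡ 15 (mod 19); new modulus lcm = 24453.
    Write x = 1158 + 1287·t and substitute into x ≡ 15 (mod 19): 1287·t ≡ 15 − 1158 = -1143 (mod 19).
    Reduce coefficients mod 19: 14·t ≡ 16 (mod 19).
    The inverse of 14 mod 19 is 15 (since 14·15 = 210 = 11·19 + 1), so t ≡ 15·16 = 240 ≡ 12 (mod 19).
    Then x = 1158 + 1287·12 = 16602, valid modulo lcm(1287, 19) = 24453: x ≡ 16602 (mod 24453).
  Combine with x ≡ 5 (mod 7); new modulus lcm = 171171.
    Write x = 16602 + 24453·t and substitute into x ≡ 5 (mod 7): 24453·t ≡ 5 − 16602 = -16597 (mod 7).
    Reduce coefficients mod 7: 2·t ≡ 0 (mod 7).
    The inverse of 2 mod 7 is 4 (since 2·4 = 8 = 1·7 + 1), so t ≡ 4·0 = 0 ≡ 0 (mod 7).
    Then x = 16602 + 24453·0 = 16602, valid modulo lcm(24453, 7) = 171171: x ≡ 16602 (mod 171171).
Verify against each original: 16602 mod 11 = 3, 16602 mod 13 = 1, 16602 mod 9 = 6, 16602 mod 19 = 15, 16602 mod 7 = 5.

x ≡ 16602 (mod 171171).


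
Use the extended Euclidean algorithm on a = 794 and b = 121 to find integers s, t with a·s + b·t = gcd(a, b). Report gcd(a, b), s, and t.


Euclidean algorithm on (794, 121) — divide until remainder is 0:
  794 = 6 · 121 + 68
  121 = 1 · 68 + 53
  68 = 1 · 53 + 15
  53 = 3 · 15 + 8
  15 = 1 · 8 + 7
  8 = 1 · 7 + 1
  7 = 7 · 1 + 0
gcd(794, 121) = 1.
Track Bezout coefficients alongside the remainders: start with r₀ = 794 = a·1 + b·0 (s = 1, t = 0) and r₁ = 121 = a·0 + b·1 (s = 0, t = 1); each new remainder r_{k+1} = r_{k-1} − q_k·r_k inherits s_{k+1} = s_{k-1} − q_k·s_k, t_{k+1} = t_{k-1} − q_k·t_k, so r_k = a·s_k + b·t_k at every step:
  q = 6: r = 68, s = 1 − 6·0 = 1, t = 0 − 6·1 = -6  (check: 794·1 + 121·(-6) = 68)
  q = 1: r = 53, s = 0 − 1·1 = -1, t = 1 − 1·(-6) = 7  (check: 794·(-1) + 121·7 = 53)
  q = 1: r = 15, s = 1 − 1·(-1) = 2, t = -6 − 1·7 = -13  (check: 794·2 + 121·(-13) = 15)
  q = 3: r = 8, s = -1 − 3·2 = -7, t = 7 − 3·(-13) = 46  (check: 794·(-7) + 121·46 = 8)
  q = 1: r = 7, s = 2 − 1·(-7) = 9, t = -13 − 1·46 = -59  (check: 794·9 + 121·(-59) = 7)
  q = 1: r = 1, s = -7 − 1·9 = -16, t = 46 − 1·(-59) = 105  (check: 794·(-16) + 121·105 = 1)
The row with r = 1 (the gcd) gives the Bezout coefficients s = -16, t = 105.
Result: 794 · (-16) + 121 · (105) = 1.

gcd(794, 121) = 1; s = -16, t = 105 (check: 794·(-16) + 121·105 = 1).


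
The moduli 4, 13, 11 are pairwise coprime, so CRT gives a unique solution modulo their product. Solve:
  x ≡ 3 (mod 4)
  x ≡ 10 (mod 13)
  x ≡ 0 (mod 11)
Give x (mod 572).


Moduli 4, 13, 11 are pairwise coprime; by CRT there is a unique solution modulo M = 4 · 13 · 11 = 572.
Solve pairwise, accumulating the modulus:
  Start with x ≡ 3 (mod 4).
  Combine with x ≡ 10 (mod 13): since gcd(4, 13) = 1, we get a unique residue mod 52.
    Write x = 3 + 4·t and substitute into x ≡ 10 (mod 13): 4·t ≡ 10 − 3 = 7 (mod 13).
    The inverse of 4 mod 13 is 10 (since 4·10 = 40 = 3·13 + 1), so t ≡ 10·7 = 70 ≡ 5 (mod 13).
    Then x = 3 + 4·5 = 23, valid modulo lcm(4, 13) = 52: x ≡ 23 (mod 52).
  Combine with x ≡ 0 (mod 11): since gcd(52, 11) = 1, we get a unique residue mod 572.
    Write x = 23 + 52·t and substitute into x ≡ 0 (mod 11): 52·t ≡ 0 − 23 = -23 (mod 11).
    Reduce coefficients mod 11: 8·t ≡ 10 (mod 11).
    The inverse of 8 mod 11 is 7 (since 8·7 = 56 = 5·11 + 1), so t ≡ 7·10 = 70 ≡ 4 (mod 11).
    Then x = 23 + 52·4 = 231, valid modulo lcm(52, 11) = 572: x ≡ 231 (mod 572).
Verify: 231 mod 4 = 3 ✓, 231 mod 13 = 10 ✓, 231 mod 11 = 0 ✓.

x ≡ 231 (mod 572).


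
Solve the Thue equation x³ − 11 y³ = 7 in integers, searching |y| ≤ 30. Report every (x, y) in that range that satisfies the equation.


The equation is x³ - 11y³ = 7. For fixed y, x³ = 11·y³ + 7, so a solution requires the RHS to be a perfect cube.
Strategy: iterate y from -30 to 30, compute RHS = 11·y³ + 7, and check whether it is a (positive or negative) perfect cube.
Check small values of y:
  y = 0: RHS = 7 is not a perfect cube.
  y = 1: RHS = 18 is not a perfect cube.
  y = -1: RHS = -4 is not a perfect cube.
  y = 2: RHS = 95 is not a perfect cube.
  y = -2: RHS = -81 is not a perfect cube.
  y = 3: RHS = 304 is not a perfect cube.
  y = -3: RHS = -290 is not a perfect cube.
Continuing the search up to |y| = 30 finds no solutions either.
No (x, y) in the scanned range satisfies the equation.

No integer solutions with |y| ≤ 30.


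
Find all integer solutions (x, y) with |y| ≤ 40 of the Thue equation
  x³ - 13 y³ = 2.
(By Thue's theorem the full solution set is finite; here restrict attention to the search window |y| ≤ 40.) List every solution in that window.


The equation is x³ - 13y³ = 2. For fixed y, x³ = 13·y³ + 2, so a solution requires the RHS to be a perfect cube.
Strategy: iterate y from -40 to 40, compute RHS = 13·y³ + 2, and check whether it is a (positive or negative) perfect cube.
Check small values of y:
  y = 0: RHS = 2 is not a perfect cube.
  y = 1: RHS = 15 is not a perfect cube.
  y = -1: RHS = -11 is not a perfect cube.
  y = 2: RHS = 106 is not a perfect cube.
  y = -2: RHS = -102 is not a perfect cube.
  y = 3: RHS = 353 is not a perfect cube.
  y = -3: RHS = -349 is not a perfect cube.
Continuing the search up to |y| = 40 finds no solutions either.
No (x, y) in the scanned range satisfies the equation.

No integer solutions with |y| ≤ 40.


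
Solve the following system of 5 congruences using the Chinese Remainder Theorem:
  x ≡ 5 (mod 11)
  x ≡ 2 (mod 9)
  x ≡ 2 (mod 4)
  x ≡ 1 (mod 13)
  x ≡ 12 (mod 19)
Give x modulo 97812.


Product of moduli M = 11 · 9 · 4 · 13 · 19 = 97812.
Merge one congruence at a time:
  Start: x ≡ 5 (mod 11).
  Combine with x ≡ 2 (mod 9); new modulus lcm = 99.
    Write x = 5 + 11·t and substitute into x ≡ 2 (mod 9): 11·t ≡ 2 − 5 = -3 (mod 9).
    Reduce coefficients mod 9: 2·t ≡ 6 (mod 9).
    The inverse of 2 mod 9 is 5 (since 2·5 = 10 = 1·9 + 1), so t ≡ 5·6 = 30 ≡ 3 (mod 9).
    Then x = 5 + 11·3 = 38, valid modulo lcm(11, 9) = 99: x ≡ 38 (mod 99).
  Combine with x ≡ 2 (mod 4); new modulus lcm = 396.
    Write x = 38 + 99·t and substitute into x ≡ 2 (mod 4): 99·t ≡ 2 − 38 = -36 (mod 4).
    Reduce coefficients mod 4: 3·t ≡ 0 (mod 4).
    The inverse of 3 mod 4 is 3 (since 3·3 = 9 = 2·4 + 1), so t ≡ 3·0 = 0 ≡ 0 (mod 4).
    Then x = 38 + 99·0 = 38, valid modulo lcm(99, 4) = 396: x ≡ 38 (mod 396).
  Combine with x ≡ 1 (mod 13); new modulus lcm = 5148.
    Write x = 38 + 396·t and substitute into x ≡ 1 (mod 13): 396·t ≡ 1 − 38 = -37 (mod 13).
    Reduce coefficients mod 13: 6·t ≡ 2 (mod 13).
    The inverse of 6 mod 13 is 11 (since 6·11 = 66 = 5·13 + 1), so t ≡ 11·2 = 22 ≡ 9 (mod 13).
    Then x = 38 + 396·9 = 3602, valid modulo lcm(396, 13) = 5148: x ≡ 3602 (mod 5148).
  Combine with x ≡ 12 (mod 19); new modulus lcm = 97812.
    Write x = 3602 + 5148·t and substitute into x ≡ 12 (mod 19): 5148·t ≡ 12 − 3602 = -3590 (mod 19).
    Reduce coefficients mod 19: 18·t ≡ 1 (mod 19).
    The inverse of 18 mod 19 is 18 (since 18·18 = 324 = 17·19 + 1), so t ≡ 18·1 = 18 ≡ 18 (mod 19).
    Then x = 3602 + 5148·18 = 96266, valid modulo lcm(5148, 19) = 97812: x ≡ 96266 (mod 97812).
Verify against each original: 96266 mod 11 = 5, 96266 mod 9 = 2, 96266 mod 4 = 2, 96266 mod 13 = 1, 96266 mod 19 = 12.

x ≡ 96266 (mod 97812).


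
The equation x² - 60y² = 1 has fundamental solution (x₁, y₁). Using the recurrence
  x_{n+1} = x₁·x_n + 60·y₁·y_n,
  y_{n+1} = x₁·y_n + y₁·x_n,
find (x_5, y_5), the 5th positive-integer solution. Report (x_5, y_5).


Step 1: Find the fundamental solution (x₁, y₁) of x² - 60y² = 1.
  Expand √60 as a continued fraction. a₀ = ⌊√60⌋ = 7; iterate m_{k+1} = d_k·a_k − m_k, d_{k+1} = (60 − m_{k+1}²)/d_k, a_{k+1} = ⌊(a₀ + m_{k+1})/d_{k+1}⌋ (starting m₀ = 0, d₀ = 1), with convergents p_k = a_k·p_{k-1} + p_{k-2}, q_k = a_k·q_{k-1} + q_{k-2} (p₋₁ = 1, q₋₁ = 0):
  k = 0: a₀ = 7; p₀/q₀ = 7/1; p₀² − 60·q₀² = 49 − 60 = -11.
  k = 1: m = 7, d = 11, a = ⌊(7 + 7)/11⌋ = 1; p/q = (1·7 + 1)/(1·1 + 0) = 8/1; p² − 60·q² = 64 − 60 = 4.
  k = 2: m = 4, d = 4, a = ⌊(7 + 4)/4⌋ = 2; p/q = (2·8 + 7)/(2·1 + 1) = 23/3; p² − 60·q² = 529 − 540 = -11.
  k = 3: m = 4, d = 11, a = ⌊(7 + 4)/11⌋ = 1; p/q = (1·23 + 8)/(1·3 + 1) = 31/4; p² − 60·q² = 961 − 960 = 1.
  The first convergent with p² − 60·q² = 1 gives the fundamental solution (x₁, y₁) = (31, 4).
Step 2: Apply the recurrence (x_{n+1}, y_{n+1}) = (x₁x_n + 60y₁y_n, x₁y_n + y₁x_n) repeatedly.
  From (x_1, y_1) = (31, 4): x_2 = 31·31 + 60·4·4 = 1921; y_2 = 31·4 + 4·31 = 248.
  From (x_2, y_2) = (1921, 248): x_3 = 31·1921 + 60·4·248 = 119071; y_3 = 31·248 + 4·1921 = 15372.
  From (x_3, y_3) = (119071, 15372): x_4 = 31·119071 + 60·4·15372 = 7380481; y_4 = 31·15372 + 4·119071 = 952816.
  From (x_4, y_4) = (7380481, 952816): x_5 = 31·7380481 + 60·4·952816 = 457470751; y_5 = 31·952816 + 4·7380481 = 59059220.
Step 3: Verify x_5² - 60·y_5² = 209279488020504001 - 209279488020504000 = 1 (should be 1). ✓

(x_1, y_1) = (31, 4); (x_5, y_5) = (457470751, 59059220).


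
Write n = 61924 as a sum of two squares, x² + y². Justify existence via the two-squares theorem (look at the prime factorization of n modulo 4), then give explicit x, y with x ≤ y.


Step 1: Factor n = 61924 = 2^2 · 113 · 137.
Step 2: Check the mod-4 condition on each prime factor: 2 = 2 (special); 113 ≡ 1 (mod 4), exponent 1; 137 ≡ 1 (mod 4), exponent 1.
All primes ≡ 3 (mod 4) appear to even exponent (or don't appear), so by the two-squares theorem n IS expressible as a sum of two squares.
Step 3: Build a representation. Group n = k² · m with k = 2 and m = 113 · 137 = 15481 (a product of primes ≡ 1 (mod 4)); a representation of m scales to one of n via (k·x)² + (k·y)² = k²(x² + y²). Each prime p ≡ 1 (mod 4) is itself a sum of two squares; find a² by testing p − a² for a perfect square:
  113: 113 − 1² = 112, 113 − 2² = 109, 113 − 3² = 104, 113 − 4² = 97, 113 − 5² = 88, 113 − 6² = 77, 113 − 7² = 64 = 8² ⇒ 113 = 7² + 8².
  137: 137 − 1² = 136, 137 − 2² = 133, 137 − 3² = 128, 137 − 4² = 121 = 11² ⇒ 137 = 4² + 11².
  Combine using the Brahmagupta–Fibonacci identity (a² + b²)(c² + d²) = (ac − bd)² + (ad + bc)² = (ac + bd)² + (ad − bc)²:
  113 · 137 = 15481: from (7² + 8²)(4² + 11²), take (7·4 − 8·11, 7·11 + 8·4) = (28 − 88, 77 + 32) = (-60, 109); dropping signs (only squares matter) gives (60, 109); check 60² + 109² = 3600 + 11881 = 15481 ✓.
  Scale by k = 2: (2·60, 2·109) = (120, 218).
Step 4: Order so x ≤ y and verify: 120² + 218² = 14400 + 47524 = 61924 = n. ✓

n = 61924 = 120² + 218² (one valid representation with x ≤ y).


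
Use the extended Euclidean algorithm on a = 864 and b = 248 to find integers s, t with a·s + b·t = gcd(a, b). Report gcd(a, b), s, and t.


Euclidean algorithm on (864, 248) — divide until remainder is 0:
  864 = 3 · 248 + 120
  248 = 2 · 120 + 8
  120 = 15 · 8 + 0
gcd(864, 248) = 8.
Track Bezout coefficients alongside the remainders: start with r₀ = 864 = a·1 + b·0 (s = 1, t = 0) and r₁ = 248 = a·0 + b·1 (s = 0, t = 1); each new remainder r_{k+1} = r_{k-1} − q_k·r_k inherits s_{k+1} = s_{k-1} − q_k·s_k, t_{k+1} = t_{k-1} − q_k·t_k, so r_k = a·s_k + b·t_k at every step:
  q = 3: r = 120, s = 1 − 3·0 = 1, t = 0 − 3·1 = -3  (check: 864·1 + 248·(-3) = 120)
  q = 2: r = 8, s = 0 − 2·1 = -2, t = 1 − 2·(-3) = 7  (check: 864·(-2) + 248·7 = 8)
The row with r = 8 (the gcd) gives the Bezout coefficients s = -2, t = 7.
Result: 864 · (-2) + 248 · (7) = 8.

gcd(864, 248) = 8; s = -2, t = 7 (check: 864·(-2) + 248·7 = 8).


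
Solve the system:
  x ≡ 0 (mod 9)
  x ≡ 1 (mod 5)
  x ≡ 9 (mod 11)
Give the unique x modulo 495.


Moduli 9, 5, 11 are pairwise coprime; by CRT there is a unique solution modulo M = 9 · 5 · 11 = 495.
Solve pairwise, accumulating the modulus:
  Start with x ≡ 0 (mod 9).
  Combine with x ≡ 1 (mod 5): since gcd(9, 5) = 1, we get a unique residue mod 45.
    Write x = 0 + 9·t and substitute into x ≡ 1 (mod 5): 9·t ≡ 1 − 0 = 1 (mod 5).
    Reduce coefficients mod 5: 4·t ≡ 1 (mod 5).
    The inverse of 4 mod 5 is 4 (since 4·4 = 16 = 3·5 + 1), so t ≡ 4·1 = 4 ≡ 4 (mod 5).
    Then x = 0 + 9·4 = 36, valid modulo lcm(9, 5) = 45: x ≡ 36 (mod 45).
  Combine with x ≡ 9 (mod 11): since gcd(45, 11) = 1, we get a unique residue mod 495.
    Write x = 36 + 45·t and substitute into x ≡ 9 (mod 11): 45·t ≡ 9 − 36 = -27 (mod 11).
    Reduce coefficients mod 11: 1·t ≡ 6 (mod 11).
    So t ≡ 6 (mod 11).
    Then x = 36 + 45·6 = 306, valid modulo lcm(45, 11) = 495: x ≡ 306 (mod 495).
Verify: 306 mod 9 = 0 ✓, 306 mod 5 = 1 ✓, 306 mod 11 = 9 ✓.

x ≡ 306 (mod 495).


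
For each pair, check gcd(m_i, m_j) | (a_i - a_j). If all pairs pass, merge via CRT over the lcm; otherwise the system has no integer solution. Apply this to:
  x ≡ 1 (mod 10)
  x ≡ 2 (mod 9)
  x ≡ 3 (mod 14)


Moduli 10, 9, 14 are not pairwise coprime, so CRT works modulo lcm(m_i) when all pairwise compatibility conditions hold.
Pairwise compatibility: gcd(m_i, m_j) must divide a_i - a_j for every pair.
Merge one congruence at a time:
  Start: x ≡ 1 (mod 10).
  Combine with x ≡ 2 (mod 9): gcd(10, 9) = 1; 2 - 1 = 1, which IS divisible by 1, so compatible.
    Write x = 1 + 10·t and substitute into x ≡ 2 (mod 9): 10·t ≡ 2 − 1 = 1 (mod 9).
    Reduce coefficients mod 9: 1·t ≡ 1 (mod 9).
    So t ≡ 1 (mod 9).
    Then x = 1 + 10·1 = 11, valid modulo lcm(10, 9) = 90: x ≡ 11 (mod 90).
  Combine with x ≡ 3 (mod 14): gcd(90, 14) = 2; 3 - 11 = -8, which IS divisible by 2, so compatible.
    Write x = 11 + 90·t and substitute into x ≡ 3 (mod 14): 90·t ≡ 3 − 11 = -8 (mod 14).
    Divide the congruence (and modulus) by g = 2: 45·t ≡ -4 (mod 7).
    Reduce coefficients mod 7: 3·t ≡ 3 (mod 7).
    The inverse of 3 mod 7 is 5 (since 3·5 = 15 = 2·7 + 1), so t ≡ 5·3 = 15 ≡ 1 (mod 7).
    Then x = 11 + 90·1 = 101, valid modulo lcm(90, 14) = 630: x ≡ 101 (mod 630).
Verify: 101 mod 10 = 1, 101 mod 9 = 2, 101 mod 14 = 3.

x ≡ 101 (mod 630).


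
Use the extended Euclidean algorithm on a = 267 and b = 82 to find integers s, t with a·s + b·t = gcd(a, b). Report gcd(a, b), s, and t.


Euclidean algorithm on (267, 82) — divide until remainder is 0:
  267 = 3 · 82 + 21
  82 = 3 · 21 + 19
  21 = 1 · 19 + 2
  19 = 9 · 2 + 1
  2 = 2 · 1 + 0
gcd(267, 82) = 1.
Track Bezout coefficients alongside the remainders: start with r₀ = 267 = a·1 + b·0 (s = 1, t = 0) and r₁ = 82 = a·0 + b·1 (s = 0, t = 1); each new remainder r_{k+1} = r_{k-1} − q_k·r_k inherits s_{k+1} = s_{k-1} − q_k·s_k, t_{k+1} = t_{k-1} − q_k·t_k, so r_k = a·s_k + b·t_k at every step:
  q = 3: r = 21, s = 1 − 3·0 = 1, t = 0 − 3·1 = -3  (check: 267·1 + 82·(-3) = 21)
  q = 3: r = 19, s = 0 − 3·1 = -3, t = 1 − 3·(-3) = 10  (check: 267·(-3) + 82·10 = 19)
  q = 1: r = 2, s = 1 − 1·(-3) = 4, t = -3 − 1·10 = -13  (check: 267·4 + 82·(-13) = 2)
  q = 9: r = 1, s = -3 − 9·4 = -39, t = 10 − 9·(-13) = 127  (check: 267·(-39) + 82·127 = 1)
The row with r = 1 (the gcd) gives the Bezout coefficients s = -39, t = 127.
Result: 267 · (-39) + 82 · (127) = 1.

gcd(267, 82) = 1; s = -39, t = 127 (check: 267·(-39) + 82·127 = 1).


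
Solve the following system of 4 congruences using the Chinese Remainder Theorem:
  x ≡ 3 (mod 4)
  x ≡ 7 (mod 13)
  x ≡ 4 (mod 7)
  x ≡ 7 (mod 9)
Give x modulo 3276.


Product of moduli M = 4 · 13 · 7 · 9 = 3276.
Merge one congruence at a time:
  Start: x ≡ 3 (mod 4).
  Combine with x ≡ 7 (mod 13); new modulus lcm = 52.
    Write x = 3 + 4·t and substitute into x ≡ 7 (mod 13): 4·t ≡ 7 − 3 = 4 (mod 13).
    The inverse of 4 mod 13 is 10 (since 4·10 = 40 = 3·13 + 1), so t ≡ 10·4 = 40 ≡ 1 (mod 13).
    Then x = 3 + 4·1 = 7, valid modulo lcm(4, 13) = 52: x ≡ 7 (mod 52).
  Combine with x ≡ 4 (mod 7); new modulus lcm = 364.
    Write x = 7 + 52·t and substitute into x ≡ 4 (mod 7): 52·t ≡ 4 − 7 = -3 (mod 7).
    Reduce coefficients mod 7: 3·t ≡ 4 (mod 7).
    The inverse of 3 mod 7 is 5 (since 3·5 = 15 = 2·7 + 1), so t ≡ 5·4 = 20 ≡ 6 (mod 7).
    Then x = 7 + 52·6 = 319, valid modulo lcm(52, 7) = 364: x ≡ 319 (mod 364).
  Combine with x ≡ 7 (mod 9); new modulus lcm = 3276.
    Write x = 319 + 364·t and substitute into x ≡ 7 (mod 9): 364·t ≡ 7 − 319 = -312 (mod 9).
    Reduce coefficients mod 9: 4·t ≡ 3 (mod 9).
    The inverse of 4 mod 9 is 7 (since 4·7 = 28 = 3·9 + 1), so t ≡ 7·3 = 21 ≡ 3 (mod 9).
    Then x = 319 + 364·3 = 1411, valid modulo lcm(364, 9) = 3276: x ≡ 1411 (mod 3276).
Verify against each original: 1411 mod 4 = 3, 1411 mod 13 = 7, 1411 mod 7 = 4, 1411 mod 9 = 7.

x ≡ 1411 (mod 3276).


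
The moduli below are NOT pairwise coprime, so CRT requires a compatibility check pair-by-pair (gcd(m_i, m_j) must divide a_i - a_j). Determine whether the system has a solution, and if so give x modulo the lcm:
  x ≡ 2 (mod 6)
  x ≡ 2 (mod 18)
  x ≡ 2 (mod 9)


Moduli 6, 18, 9 are not pairwise coprime, so CRT works modulo lcm(m_i) when all pairwise compatibility conditions hold.
Pairwise compatibility: gcd(m_i, m_j) must divide a_i - a_j for every pair.
Merge one congruence at a time:
  Start: x ≡ 2 (mod 6).
  Combine with x ≡ 2 (mod 18): gcd(6, 18) = 6; 2 - 2 = 0, which IS divisible by 6, so compatible.
    Write x = 2 + 6·t and substitute into x ≡ 2 (mod 18): 6·t ≡ 2 − 2 = 0 (mod 18).
    Divide the congruence (and modulus) by g = 6: 1·t ≡ 0 (mod 3).
    So t ≡ 0 (mod 3).
    Then x = 2 + 6·0 = 2, valid modulo lcm(6, 18) = 18: x ≡ 2 (mod 18).
  Combine with x ≡ 2 (mod 9): gcd(18, 9) = 9; 2 - 2 = 0, which IS divisible by 9, so compatible.
    Write x = 2 + 18·t and substitute into x ≡ 2 (mod 9): 18·t ≡ 2 − 2 = 0 (mod 9).
    Divide the congruence (and modulus) by g = 9: 2·t ≡ 0 (mod 1).
    Modulo 1 every t works; take t = 0.
    Then x = 2 + 18·0 = 2, valid modulo lcm(18, 9) = 18: x ≡ 2 (mod 18).
Verify: 2 mod 6 = 2, 2 mod 18 = 2, 2 mod 9 = 2.

x ≡ 2 (mod 18).


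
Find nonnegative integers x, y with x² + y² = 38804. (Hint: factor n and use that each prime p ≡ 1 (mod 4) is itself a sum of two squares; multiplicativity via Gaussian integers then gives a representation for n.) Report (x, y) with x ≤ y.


Step 1: Factor n = 38804 = 2^2 · 89 · 109.
Step 2: Check the mod-4 condition on each prime factor: 2 = 2 (special); 89 ≡ 1 (mod 4), exponent 1; 109 ≡ 1 (mod 4), exponent 1.
All primes ≡ 3 (mod 4) appear to even exponent (or don't appear), so by the two-squares theorem n IS expressible as a sum of two squares.
Step 3: Build a representation. Group n = k² · m with k = 2 and m = 89 · 109 = 9701 (a product of primes ≡ 1 (mod 4)); a representation of m scales to one of n via (k·x)² + (k·y)² = k²(x² + y²). Each prime p ≡ 1 (mod 4) is itself a sum of two squares; find a² by testing p − a² for a perfect square:
  89: 89 − 1² = 88, 89 − 2² = 85, 89 − 3² = 80, 89 − 4² = 73, 89 − 5² = 64 = 8² ⇒ 89 = 5² + 8².
  109: 109 − 1² = 108, 109 − 2² = 105, 109 − 3² = 100 = 10² ⇒ 109 = 3² + 10².
  Combine using the Brahmagupta–Fibonacci identity (a² + b²)(c² + d²) = (ac − bd)² + (ad + bc)² = (ac + bd)² + (ad − bc)²:
  89 · 109 = 9701: from (5² + 8²)(3² + 10²), take (5·3 − 8·10, 5·10 + 8·3) = (15 − 80, 50 + 24) = (-65, 74); dropping signs (only squares matter) gives (65, 74); check 65² + 74² = 4225 + 5476 = 9701 ✓.
  Scale by k = 2: (2·65, 2·74) = (130, 148).
Step 4: Order so x ≤ y and verify: 130² + 148² = 16900 + 21904 = 38804 = n. ✓

n = 38804 = 130² + 148² (one valid representation with x ≤ y).


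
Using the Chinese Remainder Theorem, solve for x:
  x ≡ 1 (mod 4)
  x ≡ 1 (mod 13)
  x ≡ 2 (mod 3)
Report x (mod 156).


Moduli 4, 13, 3 are pairwise coprime; by CRT there is a unique solution modulo M = 4 · 13 · 3 = 156.
Solve pairwise, accumulating the modulus:
  Start with x ≡ 1 (mod 4).
  Combine with x ≡ 1 (mod 13): since gcd(4, 13) = 1, we get a unique residue mod 52.
    Write x = 1 + 4·t and substitute into x ≡ 1 (mod 13): 4·t ≡ 1 − 1 = 0 (mod 13).
    The inverse of 4 mod 13 is 10 (since 4·10 = 40 = 3·13 + 1), so t ≡ 10·0 = 0 ≡ 0 (mod 13).
    Then x = 1 + 4·0 = 1, valid modulo lcm(4, 13) = 52: x ≡ 1 (mod 52).
  Combine with x ≡ 2 (mod 3): since gcd(52, 3) = 1, we get a unique residue mod 156.
    Write x = 1 + 52·t and substitute into x ≡ 2 (mod 3): 52·t ≡ 2 − 1 = 1 (mod 3).
    Reduce coefficients mod 3: 1·t ≡ 1 (mod 3).
    So t ≡ 1 (mod 3).
    Then x = 1 + 52·1 = 53, valid modulo lcm(52, 3) = 156: x ≡ 53 (mod 156).
Verify: 53 mod 4 = 1 ✓, 53 mod 13 = 1 ✓, 53 mod 3 = 2 ✓.

x ≡ 53 (mod 156).


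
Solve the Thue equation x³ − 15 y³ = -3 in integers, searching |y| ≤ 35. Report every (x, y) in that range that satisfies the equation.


The equation is x³ - 15y³ = -3. For fixed y, x³ = 15·y³ − 3, so a solution requires the RHS to be a perfect cube.
Strategy: iterate y from -35 to 35, compute RHS = 15·y³ − 3, and check whether it is a (positive or negative) perfect cube.
Check small values of y:
  y = 0: RHS = -3 is not a perfect cube.
  y = 1: RHS = 12 is not a perfect cube.
  y = -1: RHS = -18 is not a perfect cube.
  y = 2: RHS = 117 is not a perfect cube.
  y = -2: RHS = -123 is not a perfect cube.
  y = 3: RHS = 402 is not a perfect cube.
  y = -3: RHS = -408 is not a perfect cube.
Continuing the search up to |y| = 35 finds no solutions either.
No (x, y) in the scanned range satisfies the equation.

No integer solutions with |y| ≤ 35.


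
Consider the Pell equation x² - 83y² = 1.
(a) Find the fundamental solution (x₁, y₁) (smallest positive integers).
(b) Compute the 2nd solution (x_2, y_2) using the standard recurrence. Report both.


Step 1: Find the fundamental solution (x₁, y₁) of x² - 83y² = 1.
  Expand √83 as a continued fraction. a₀ = ⌊√83⌋ = 9; iterate m_{k+1} = d_k·a_k − m_k, d_{k+1} = (83 − m_{k+1}²)/d_k, a_{k+1} = ⌊(a₀ + m_{k+1})/d_{k+1}⌋ (starting m₀ = 0, d₀ = 1), with convergents p_k = a_k·p_{k-1} + p_{k-2}, q_k = a_k·q_{k-1} + q_{k-2} (p₋₁ = 1, q₋₁ = 0):
  k = 0: a₀ = 9; p₀/q₀ = 9/1; p₀² − 83·q₀² = 81 − 83 = -2.
  k = 1: m = 9, d = 2, a = ⌊(9 + 9)/2⌋ = 9; p/q = (9·9 + 1)/(9·1 + 0) = 82/9; p² − 83·q² = 6724 − 6723 = 1.
  The first convergent with p² − 83·q² = 1 gives the fundamental solution (x₁, y₁) = (82, 9).
Step 2: Apply the recurrence (x_{n+1}, y_{n+1}) = (x₁x_n + 83y₁y_n, x₁y_n + y₁x_n) repeatedly.
  From (x_1, y_1) = (82, 9): x_2 = 82·82 + 83·9·9 = 13447; y_2 = 82·9 + 9·82 = 1476.
Step 3: Verify x_2² - 83·y_2² = 180821809 - 180821808 = 1 (should be 1). ✓

(x_1, y_1) = (82, 9); (x_2, y_2) = (13447, 1476).


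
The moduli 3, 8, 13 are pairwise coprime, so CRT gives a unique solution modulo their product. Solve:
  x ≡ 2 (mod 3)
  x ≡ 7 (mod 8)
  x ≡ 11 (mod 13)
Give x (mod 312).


Moduli 3, 8, 13 are pairwise coprime; by CRT there is a unique solution modulo M = 3 · 8 · 13 = 312.
Solve pairwise, accumulating the modulus:
  Start with x ≡ 2 (mod 3).
  Combine with x ≡ 7 (mod 8): since gcd(3, 8) = 1, we get a unique residue mod 24.
    Write x = 2 + 3·t and substitute into x ≡ 7 (mod 8): 3·t ≡ 7 − 2 = 5 (mod 8).
    The inverse of 3 mod 8 is 3 (since 3·3 = 9 = 1·8 + 1), so t ≡ 3·5 = 15 ≡ 7 (mod 8).
    Then x = 2 + 3·7 = 23, valid modulo lcm(3, 8) = 24: x ≡ 23 (mod 24).
  Combine with x ≡ 11 (mod 13): since gcd(24, 13) = 1, we get a unique residue mod 312.
    Write x = 23 + 24·t and substitute into x ≡ 11 (mod 13): 24·t ≡ 11 − 23 = -12 (mod 13).
    Reduce coefficients mod 13: 11·t ≡ 1 (mod 13).
    The inverse of 11 mod 13 is 6 (since 11·6 = 66 = 5·13 + 1), so t ≡ 6·1 = 6 ≡ 6 (mod 13).
    Then x = 23 + 24·6 = 167, valid modulo lcm(24, 13) = 312: x ≡ 167 (mod 312).
Verify: 167 mod 3 = 2 ✓, 167 mod 8 = 7 ✓, 167 mod 13 = 11 ✓.

x ≡ 167 (mod 312).


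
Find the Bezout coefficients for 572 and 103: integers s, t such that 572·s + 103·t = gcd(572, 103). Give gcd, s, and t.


Euclidean algorithm on (572, 103) — divide until remainder is 0:
  572 = 5 · 103 + 57
  103 = 1 · 57 + 46
  57 = 1 · 46 + 11
  46 = 4 · 11 + 2
  11 = 5 · 2 + 1
  2 = 2 · 1 + 0
gcd(572, 103) = 1.
Track Bezout coefficients alongside the remainders: start with r₀ = 572 = a·1 + b·0 (s = 1, t = 0) and r₁ = 103 = a·0 + b·1 (s = 0, t = 1); each new remainder r_{k+1} = r_{k-1} − q_k·r_k inherits s_{k+1} = s_{k-1} − q_k·s_k, t_{k+1} = t_{k-1} − q_k·t_k, so r_k = a·s_k + b·t_k at every step:
  q = 5: r = 57, s = 1 − 5·0 = 1, t = 0 − 5·1 = -5  (check: 572·1 + 103·(-5) = 57)
  q = 1: r = 46, s = 0 − 1·1 = -1, t = 1 − 1·(-5) = 6  (check: 572·(-1) + 103·6 = 46)
  q = 1: r = 11, s = 1 − 1·(-1) = 2, t = -5 − 1·6 = -11  (check: 572·2 + 103·(-11) = 11)
  q = 4: r = 2, s = -1 − 4·2 = -9, t = 6 − 4·(-11) = 50  (check: 572·(-9) + 103·50 = 2)
  q = 5: r = 1, s = 2 − 5·(-9) = 47, t = -11 − 5·50 = -261  (check: 572·47 + 103·(-261) = 1)
The row with r = 1 (the gcd) gives the Bezout coefficients s = 47, t = -261.
Result: 572 · (47) + 103 · (-261) = 1.

gcd(572, 103) = 1; s = 47, t = -261 (check: 572·47 + 103·(-261) = 1).


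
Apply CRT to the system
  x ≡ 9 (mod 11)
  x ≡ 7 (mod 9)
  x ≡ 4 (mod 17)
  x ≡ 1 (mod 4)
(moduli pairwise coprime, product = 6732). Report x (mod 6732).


Product of moduli M = 11 · 9 · 17 · 4 = 6732.
Merge one congruence at a time:
  Start: x ≡ 9 (mod 11).
  Combine with x ≡ 7 (mod 9); new modulus lcm = 99.
    Write x = 9 + 11·t and substitute into x ≡ 7 (mod 9): 11·t ≡ 7 − 9 = -2 (mod 9).
    Reduce coefficients mod 9: 2·t ≡ 7 (mod 9).
    The inverse of 2 mod 9 is 5 (since 2·5 = 10 = 1·9 + 1), so t ≡ 5·7 = 35 ≡ 8 (mod 9).
    Then x = 9 + 11·8 = 97, valid modulo lcm(11, 9) = 99: x ≡ 97 (mod 99).
  Combine with x ≡ 4 (mod 17); new modulus lcm = 1683.
    Write x = 97 + 99·t and substitute into x ≡ 4 (mod 17): 99·t ≡ 4 − 97 = -93 (mod 17).
    Reduce coefficients mod 17: 14·t ≡ 9 (mod 17).
    The inverse of 14 mod 17 is 11 (since 14·11 = 154 = 9·17 + 1), so t ≡ 11·9 = 99 ≡ 14 (mod 17).
    Then x = 97 + 99·14 = 1483, valid modulo lcm(99, 17) = 1683: x ≡ 1483 (mod 1683).
  Combine with x ≡ 1 (mod 4); new modulus lcm = 6732.
    Write x = 1483 + 1683·t and substitute into x ≡ 1 (mod 4): 1683·t ≡ 1 − 1483 = -1482 (mod 4).
    Reduce coefficients mod 4: 3·t ≡ 2 (mod 4).
    The inverse of 3 mod 4 is 3 (since 3·3 = 9 = 2·4 + 1), so t ≡ 3·2 = 6 ≡ 2 (mod 4).
    Then x = 1483 + 1683·2 = 4849, valid modulo lcm(1683, 4) = 6732: x ≡ 4849 (mod 6732).
Verify against each original: 4849 mod 11 = 9, 4849 mod 9 = 7, 4849 mod 17 = 4, 4849 mod 4 = 1.

x ≡ 4849 (mod 6732).


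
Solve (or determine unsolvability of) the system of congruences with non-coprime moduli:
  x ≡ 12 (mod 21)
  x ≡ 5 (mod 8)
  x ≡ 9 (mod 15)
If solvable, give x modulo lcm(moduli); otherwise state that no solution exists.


Moduli 21, 8, 15 are not pairwise coprime, so CRT works modulo lcm(m_i) when all pairwise compatibility conditions hold.
Pairwise compatibility: gcd(m_i, m_j) must divide a_i - a_j for every pair.
Merge one congruence at a time:
  Start: x ≡ 12 (mod 21).
  Combine with x ≡ 5 (mod 8): gcd(21, 8) = 1; 5 - 12 = -7, which IS divisible by 1, so compatible.
    Write x = 12 + 21·t and substitute into x ≡ 5 (mod 8): 21·t ≡ 5 − 12 = -7 (mod 8).
    Reduce coefficients mod 8: 5·t ≡ 1 (mod 8).
    The inverse of 5 mod 8 is 5 (since 5·5 = 25 = 3·8 + 1), so t ≡ 5·1 = 5 ≡ 5 (mod 8).
    Then x = 12 + 21·5 = 117, valid modulo lcm(21, 8) = 168: x ≡ 117 (mod 168).
  Combine with x ≡ 9 (mod 15): gcd(168, 15) = 3; 9 - 117 = -108, which IS divisible by 3, so compatible.
    Write x = 117 + 168·t and substitute into x ≡ 9 (mod 15): 168·t ≡ 9 − 117 = -108 (mod 15).
    Divide the congruence (and modulus) by g = 3: 56·t ≡ -36 (mod 5).
    Reduce coefficients mod 5: 1·t ≡ 4 (mod 5).
    So t ≡ 4 (mod 5).
    Then x = 117 + 168·4 = 789, valid modulo lcm(168, 15) = 840: x ≡ 789 (mod 840).
Verify: 789 mod 21 = 12, 789 mod 8 = 5, 789 mod 15 = 9.

x ≡ 789 (mod 840).


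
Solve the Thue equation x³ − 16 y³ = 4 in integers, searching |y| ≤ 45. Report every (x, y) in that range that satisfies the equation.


The equation is x³ - 16y³ = 4. For fixed y, x³ = 16·y³ + 4, so a solution requires the RHS to be a perfect cube.
Strategy: iterate y from -45 to 45, compute RHS = 16·y³ + 4, and check whether it is a (positive or negative) perfect cube.
Check small values of y:
  y = 0: RHS = 4 is not a perfect cube.
  y = 1: RHS = 20 is not a perfect cube.
  y = -1: RHS = -12 is not a perfect cube.
  y = 2: RHS = 132 is not a perfect cube.
  y = -2: RHS = -124 is not a perfect cube.
  y = 3: RHS = 436 is not a perfect cube.
  y = -3: RHS = -428 is not a perfect cube.
Continuing the search up to |y| = 45 finds no solutions either.
No (x, y) in the scanned range satisfies the equation.

No integer solutions with |y| ≤ 45.


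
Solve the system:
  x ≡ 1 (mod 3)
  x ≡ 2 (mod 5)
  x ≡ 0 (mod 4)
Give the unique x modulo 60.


Moduli 3, 5, 4 are pairwise coprime; by CRT there is a unique solution modulo M = 3 · 5 · 4 = 60.
Solve pairwise, accumulating the modulus:
  Start with x ≡ 1 (mod 3).
  Combine with x ≡ 2 (mod 5): since gcd(3, 5) = 1, we get a unique residue mod 15.
    Write x = 1 + 3·t and substitute into x ≡ 2 (mod 5): 3·t ≡ 2 − 1 = 1 (mod 5).
    The inverse of 3 mod 5 is 2 (since 3·2 = 6 = 1·5 + 1), so t ≡ 2·1 = 2 ≡ 2 (mod 5).
    Then x = 1 + 3·2 = 7, valid modulo lcm(3, 5) = 15: x ≡ 7 (mod 15).
  Combine with x ≡ 0 (mod 4): since gcd(15, 4) = 1, we get a unique residue mod 60.
    Write x = 7 + 15·t and substitute into x ≡ 0 (mod 4): 15·t ≡ 0 − 7 = -7 (mod 4).
    Reduce coefficients mod 4: 3·t ≡ 1 (mod 4).
    The inverse of 3 mod 4 is 3 (since 3·3 = 9 = 2·4 + 1), so t ≡ 3·1 = 3 ≡ 3 (mod 4).
    Then x = 7 + 15·3 = 52, valid modulo lcm(15, 4) = 60: x ≡ 52 (mod 60).
Verify: 52 mod 3 = 1 ✓, 52 mod 5 = 2 ✓, 52 mod 4 = 0 ✓.

x ≡ 52 (mod 60).


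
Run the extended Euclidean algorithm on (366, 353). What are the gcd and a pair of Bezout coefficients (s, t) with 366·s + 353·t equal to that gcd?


Euclidean algorithm on (366, 353) — divide until remainder is 0:
  366 = 1 · 353 + 13
  353 = 27 · 13 + 2
  13 = 6 · 2 + 1
  2 = 2 · 1 + 0
gcd(366, 353) = 1.
Track Bezout coefficients alongside the remainders: start with r₀ = 366 = a·1 + b·0 (s = 1, t = 0) and r₁ = 353 = a·0 + b·1 (s = 0, t = 1); each new remainder r_{k+1} = r_{k-1} − q_k·r_k inherits s_{k+1} = s_{k-1} − q_k·s_k, t_{k+1} = t_{k-1} − q_k·t_k, so r_k = a·s_k + b·t_k at every step:
  q = 1: r = 13, s = 1 − 1·0 = 1, t = 0 − 1·1 = -1  (check: 366·1 + 353·(-1) = 13)
  q = 27: r = 2, s = 0 − 27·1 = -27, t = 1 − 27·(-1) = 28  (check: 366·(-27) + 353·28 = 2)
  q = 6: r = 1, s = 1 − 6·(-27) = 163, t = -1 − 6·28 = -169  (check: 366·163 + 353·(-169) = 1)
The row with r = 1 (the gcd) gives the Bezout coefficients s = 163, t = -169.
Result: 366 · (163) + 353 · (-169) = 1.

gcd(366, 353) = 1; s = 163, t = -169 (check: 366·163 + 353·(-169) = 1).
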